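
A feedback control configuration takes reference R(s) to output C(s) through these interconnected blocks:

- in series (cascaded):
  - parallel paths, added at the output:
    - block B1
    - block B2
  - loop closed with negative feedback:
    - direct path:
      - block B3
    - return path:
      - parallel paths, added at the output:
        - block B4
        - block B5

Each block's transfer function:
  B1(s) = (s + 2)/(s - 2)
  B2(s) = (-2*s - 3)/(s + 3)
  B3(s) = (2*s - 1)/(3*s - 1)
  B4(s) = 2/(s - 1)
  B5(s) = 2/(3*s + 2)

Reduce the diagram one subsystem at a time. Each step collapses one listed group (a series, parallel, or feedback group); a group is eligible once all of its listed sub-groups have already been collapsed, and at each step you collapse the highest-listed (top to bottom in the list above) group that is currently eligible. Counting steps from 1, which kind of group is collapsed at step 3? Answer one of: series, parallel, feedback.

(1) reduce the parallel group B1, B2
(2) sum the parallel branches B4, B5
(3) collapse the loop (B3 forward, (B4+B5) return)
(4) reduce the series chain (B1+B2), [B3/(1+B3*(B4+B5))]
The group at step 3 is a feedback group.

Final answer: feedback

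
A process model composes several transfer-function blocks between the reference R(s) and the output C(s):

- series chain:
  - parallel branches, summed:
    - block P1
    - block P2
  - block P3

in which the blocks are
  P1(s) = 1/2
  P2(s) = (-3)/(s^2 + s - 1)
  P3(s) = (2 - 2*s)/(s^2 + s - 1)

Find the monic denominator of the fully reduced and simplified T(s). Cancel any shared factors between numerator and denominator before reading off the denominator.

1. sum the parallel branches P1, P2, giving (s^2 + s - 7)/(2*s^2 + 2*s - 2)
2. series reduction of (P1+P2), P3, giving (-s^3 + 8*s - 7)/(s^4 + 2*s^3 - s^2 - 2*s + 1)
No further cancellation is possible in the step-2 result, so that is T(s). Its denominator is already monic.

Answer: s^4 + 2*s^3 - s^2 - 2*s + 1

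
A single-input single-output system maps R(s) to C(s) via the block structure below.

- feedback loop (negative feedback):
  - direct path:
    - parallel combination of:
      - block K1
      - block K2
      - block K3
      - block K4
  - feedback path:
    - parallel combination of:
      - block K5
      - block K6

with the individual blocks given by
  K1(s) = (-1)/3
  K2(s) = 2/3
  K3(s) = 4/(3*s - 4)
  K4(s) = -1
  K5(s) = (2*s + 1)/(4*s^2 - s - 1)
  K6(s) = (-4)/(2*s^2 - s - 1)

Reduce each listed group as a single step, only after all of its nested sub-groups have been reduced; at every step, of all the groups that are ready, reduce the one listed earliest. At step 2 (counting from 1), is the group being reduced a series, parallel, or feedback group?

Answer: parallel

Working:
Step 1: add K1, K2, K3, K4 (parallel)
Step 2: add K5, K6 (parallel)
Step 3: reduce the feedback loop with forward (K1+K2+K3+K4) and return (K5+K6)
At step 2 the group reduced is parallel.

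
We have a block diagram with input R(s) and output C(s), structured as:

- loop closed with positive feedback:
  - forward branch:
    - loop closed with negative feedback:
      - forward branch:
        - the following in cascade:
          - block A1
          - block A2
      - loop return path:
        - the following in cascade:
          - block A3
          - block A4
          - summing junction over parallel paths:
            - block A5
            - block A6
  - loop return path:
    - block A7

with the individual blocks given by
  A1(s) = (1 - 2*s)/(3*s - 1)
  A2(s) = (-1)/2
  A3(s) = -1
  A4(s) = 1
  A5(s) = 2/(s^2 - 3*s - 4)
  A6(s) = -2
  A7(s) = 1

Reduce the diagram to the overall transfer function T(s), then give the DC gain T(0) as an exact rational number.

(1) reduce the series chain A1, A2, giving (2*s - 1)/(6*s - 2)
(2) combine A5, A6 in parallel, giving (-2*s^2 + 6*s + 10)/(s^2 - 3*s - 4)
(3) combine A3, A4, (A5+A6) in series, giving (2*s^2 - 6*s - 10)/(s^2 - 3*s - 4)
(4) collapse the loop ((A1*A2) forward, (A3*A4*(A5+A6)) return), giving (2*s^3 - 7*s^2 - 5*s + 4)/(10*s^3 - 34*s^2 - 32*s + 18)
(5) apply the feedback formula to [(A1*A2)/(1+(A1*A2)*(A3*A4*(A5+A6)))], A7, giving (2*s^3 - 7*s^2 - 5*s + 4)/(8*s^3 - 27*s^2 - 27*s + 14)
That last expression is T(s); at s = 0 only the constant terms survive, so T(0) = 4/14 = 2/7.

Answer: 2/7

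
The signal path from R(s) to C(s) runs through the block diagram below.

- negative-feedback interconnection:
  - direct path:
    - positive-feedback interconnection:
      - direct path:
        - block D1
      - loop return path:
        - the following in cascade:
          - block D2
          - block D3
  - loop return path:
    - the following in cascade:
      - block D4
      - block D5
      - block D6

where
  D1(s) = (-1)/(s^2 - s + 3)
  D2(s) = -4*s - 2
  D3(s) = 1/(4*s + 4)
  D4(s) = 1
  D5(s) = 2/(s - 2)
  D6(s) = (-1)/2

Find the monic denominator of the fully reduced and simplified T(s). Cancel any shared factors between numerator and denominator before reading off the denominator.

Step 1: cascade D2, D3, giving (-2*s - 1)/(2*s + 2)
Step 2: feedback reduction of D1, (D2*D3), giving (-2*s - 2)/(2*s^3 + 2*s + 5)
Step 3: cascade D4, D5, D6, giving (-1)/(s - 2)
Step 4: collapse the loop ([D1/(1-D1*(D2*D3))] forward, (D4*D5*D6) return), giving (-2*s^2 + 2*s + 4)/(2*s^4 - 4*s^3 + 2*s^2 + 3*s - 8)
No further cancellation is possible in the step-4 result, so that is T(s). Its denominator becomes monic after dividing by the leading coefficient 2.

Answer: s^4 - 2*s^3 + s^2 + 3*s/2 - 4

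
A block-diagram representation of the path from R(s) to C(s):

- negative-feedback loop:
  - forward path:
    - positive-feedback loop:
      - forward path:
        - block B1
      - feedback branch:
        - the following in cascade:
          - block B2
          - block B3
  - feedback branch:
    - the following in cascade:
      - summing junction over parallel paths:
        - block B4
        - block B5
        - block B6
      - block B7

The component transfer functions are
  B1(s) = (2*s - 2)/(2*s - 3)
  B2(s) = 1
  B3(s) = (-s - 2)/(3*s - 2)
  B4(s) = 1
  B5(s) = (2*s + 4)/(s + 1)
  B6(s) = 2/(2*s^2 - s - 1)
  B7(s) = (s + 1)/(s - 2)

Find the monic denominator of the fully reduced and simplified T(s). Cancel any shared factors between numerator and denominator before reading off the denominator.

1. combine B2, B3 in series gives (-s - 2)/(3*s - 2)
2. feedback reduction of B1, (B2*B3) gives (6*s^2 - 10*s + 4)/(8*s^2 - 11*s + 2)
3. combine B4, B5, B6 in parallel gives (6*s^3 + 7*s^2 - 6*s - 3)/(2*s^3 + s^2 - 2*s - 1)
4. series reduction of (B4+B5+B6), B7 gives (6*s^3 + 7*s^2 - 6*s - 3)/(2*s^3 - 5*s^2 + s + 2)
5. reduce the feedback loop with forward [B1/(1-B1*(B2*B3))] and return ((B4+B5+B6)*B7) gives (12*s^4 - 38*s^3 + 26*s^2 + 8*s - 8)/(52*s^4 - 28*s^3 - 43*s^2 + 22*s + 8)
No further cancellation is possible in the step-5 result, so that is T(s). Its denominator becomes monic after dividing by the leading coefficient 52.

Answer: s^4 - 7*s^3/13 - 43*s^2/52 + 11*s/26 + 2/13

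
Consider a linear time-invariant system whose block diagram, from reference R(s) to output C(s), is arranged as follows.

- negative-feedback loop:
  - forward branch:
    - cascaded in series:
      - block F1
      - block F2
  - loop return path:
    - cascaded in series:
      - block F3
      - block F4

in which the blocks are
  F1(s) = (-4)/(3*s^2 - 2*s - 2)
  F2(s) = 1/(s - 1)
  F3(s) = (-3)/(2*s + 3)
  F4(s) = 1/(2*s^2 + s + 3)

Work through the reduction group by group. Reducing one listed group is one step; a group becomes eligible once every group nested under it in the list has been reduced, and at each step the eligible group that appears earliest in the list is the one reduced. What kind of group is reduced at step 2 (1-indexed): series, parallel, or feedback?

Step 1: cascade F1, F2
Step 2: combine F3, F4 in series
Step 3: close the feedback loop around (F1*F2), (F3*F4)
Step 2: series.

Therefore the answer is series.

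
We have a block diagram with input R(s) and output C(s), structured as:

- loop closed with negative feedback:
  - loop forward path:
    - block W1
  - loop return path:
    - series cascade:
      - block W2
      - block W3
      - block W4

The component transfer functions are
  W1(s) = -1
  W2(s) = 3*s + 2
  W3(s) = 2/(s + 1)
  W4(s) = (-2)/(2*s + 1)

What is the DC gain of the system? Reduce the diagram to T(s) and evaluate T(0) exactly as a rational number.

First reduce the diagram to T(s).

[1] multiply W2, W3, W4 (series); result (-12*s - 8)/(2*s^2 + 3*s + 1)
[2] feedback reduction of W1, (W2*W3*W4); result (-2*s^2 - 3*s - 1)/(2*s^2 + 15*s + 9)
The step-2 result is T(s). Setting s = 0: T(0) = -1/9.

Answer: -1/9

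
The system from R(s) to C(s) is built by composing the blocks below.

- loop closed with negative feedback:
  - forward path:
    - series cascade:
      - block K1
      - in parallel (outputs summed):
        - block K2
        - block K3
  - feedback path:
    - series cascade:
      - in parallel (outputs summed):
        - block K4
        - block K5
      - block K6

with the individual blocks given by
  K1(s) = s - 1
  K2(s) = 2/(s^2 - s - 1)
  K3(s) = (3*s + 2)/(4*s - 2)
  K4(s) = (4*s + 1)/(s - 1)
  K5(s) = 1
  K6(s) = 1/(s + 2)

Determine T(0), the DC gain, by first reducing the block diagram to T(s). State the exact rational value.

The answer is 3.

Reasoning:
[1] add K2, K3 (parallel) -> (3*s^3 - s^2 + 3*s - 6)/(4*s^3 - 6*s^2 - 2*s + 2)
[2] combine K1, (K2+K3) in series -> (3*s^4 - 4*s^3 + 4*s^2 - 9*s + 6)/(4*s^3 - 6*s^2 - 2*s + 2)
[3] combine K4, K5 in parallel -> (5*s)/(s - 1)
[4] multiply (K4+K5), K6 (series) -> (5*s)/(s^2 + s - 2)
[5] collapse the loop ((K1*(K2+K3)) forward, ((K4+K5)*K6) return) -> (3*s^5 + 2*s^4 - 4*s^3 - s^2 - 12*s + 12)/(19*s^4 - 3*s^3 + s^2 - 32*s + 4)
Evaluating the step-5 result (the overall T(s)) at s = 0 gives T(0) = 12/4 = 3.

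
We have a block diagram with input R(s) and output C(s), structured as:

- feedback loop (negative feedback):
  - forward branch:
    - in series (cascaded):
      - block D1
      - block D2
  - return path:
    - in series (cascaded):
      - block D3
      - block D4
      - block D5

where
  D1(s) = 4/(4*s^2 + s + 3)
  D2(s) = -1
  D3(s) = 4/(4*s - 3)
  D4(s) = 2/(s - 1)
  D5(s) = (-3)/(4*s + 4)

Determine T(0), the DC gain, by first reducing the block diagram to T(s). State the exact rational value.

Step 1 - combine D1, D2 in series; result (-4)/(4*s^2 + s + 3)
Step 2 - series reduction of D3, D4, D5; result (-6)/(4*s^3 - 3*s^2 - 4*s + 3)
Step 3 - reduce the feedback loop with forward (D1*D2) and return (D3*D4*D5); result (-16*s^3 + 12*s^2 + 16*s - 12)/(16*s^5 - 8*s^4 - 7*s^3 - s^2 - 9*s + 33)
Step 3 gives the overall T(s). Then T(0) = -12/33 = -4/11.

Therefore the answer is -4/11.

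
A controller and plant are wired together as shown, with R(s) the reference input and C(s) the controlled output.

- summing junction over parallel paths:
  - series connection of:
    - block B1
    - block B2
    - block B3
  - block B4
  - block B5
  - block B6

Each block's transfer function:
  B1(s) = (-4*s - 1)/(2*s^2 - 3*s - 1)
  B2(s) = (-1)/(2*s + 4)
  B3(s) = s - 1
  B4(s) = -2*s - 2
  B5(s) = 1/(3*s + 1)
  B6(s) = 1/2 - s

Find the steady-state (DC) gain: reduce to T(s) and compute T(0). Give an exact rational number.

[1] combine B1, B2, B3 in series, giving (4*s^2 - 3*s - 1)/(4*s^3 + 2*s^2 - 14*s - 4)
[2] add (B1*B2*B3), B4, B5, B6 (parallel), giving (-36*s^5 - 48*s^4 + 121*s^3 + 135*s^2 + 31*s + 1)/(12*s^4 + 10*s^3 - 40*s^2 - 26*s - 4)
The step-2 result is T(s). Setting s = 0: T(0) = 1/(-4) = -1/4.

Answer: -1/4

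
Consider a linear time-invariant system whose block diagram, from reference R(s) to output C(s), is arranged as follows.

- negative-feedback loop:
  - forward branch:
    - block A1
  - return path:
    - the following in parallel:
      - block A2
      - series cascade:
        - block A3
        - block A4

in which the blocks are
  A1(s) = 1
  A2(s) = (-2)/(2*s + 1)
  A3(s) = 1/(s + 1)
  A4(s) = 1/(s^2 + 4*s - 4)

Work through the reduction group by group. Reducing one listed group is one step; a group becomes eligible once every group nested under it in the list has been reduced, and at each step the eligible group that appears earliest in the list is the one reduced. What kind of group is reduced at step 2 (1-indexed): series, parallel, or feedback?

(1) multiply A3, A4 (series)
(2) combine A2, (A3*A4) in parallel
(3) close the feedback loop around A1, (A2+(A3*A4))
So the answer for step 2 is parallel.

Answer: parallel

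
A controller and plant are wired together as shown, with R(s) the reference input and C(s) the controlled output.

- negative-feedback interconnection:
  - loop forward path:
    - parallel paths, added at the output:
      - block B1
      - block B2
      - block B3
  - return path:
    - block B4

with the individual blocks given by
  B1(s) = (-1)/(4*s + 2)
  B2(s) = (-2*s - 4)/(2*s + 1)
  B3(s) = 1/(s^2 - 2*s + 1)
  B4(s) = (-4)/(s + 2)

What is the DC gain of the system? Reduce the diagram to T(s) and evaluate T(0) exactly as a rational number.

[1] combine B1, B2, B3 in parallel = (-4*s^3 - s^2 + 18*s - 7)/(4*s^3 - 6*s^2 + 2)
[2] apply the feedback formula to (B1+B2+B3), B4 = (-4*s^4 - 9*s^3 + 16*s^2 + 29*s - 14)/(4*s^4 + 18*s^3 - 8*s^2 - 70*s + 32)
Evaluating the step-2 result (the overall T(s)) at s = 0 gives T(0) = -14/32 = -7/16.

Final answer: -7/16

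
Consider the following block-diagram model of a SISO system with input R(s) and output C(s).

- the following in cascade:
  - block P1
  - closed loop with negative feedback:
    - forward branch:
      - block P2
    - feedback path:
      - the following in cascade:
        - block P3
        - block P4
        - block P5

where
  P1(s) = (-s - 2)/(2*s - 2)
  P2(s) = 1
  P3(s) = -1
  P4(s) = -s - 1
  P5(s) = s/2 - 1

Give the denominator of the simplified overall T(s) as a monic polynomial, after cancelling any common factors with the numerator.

First reduce the diagram to T(s).

(1) cascade P3, P4, P5 -> s^2/2 - s/2 - 1
(2) collapse the loop (P2 forward, (P3*P4*P5) return) -> 2/(s^2 - s)
(3) multiply P1, [P2/(1+P2*(P3*P4*P5))] (series) -> (-s - 2)/(s^3 - 2*s^2 + s)
The result of step 3 is T(s) in lowest terms. Its denominator already has leading coefficient 1, so it is monic as it stands.

Answer: s^3 - 2*s^2 + s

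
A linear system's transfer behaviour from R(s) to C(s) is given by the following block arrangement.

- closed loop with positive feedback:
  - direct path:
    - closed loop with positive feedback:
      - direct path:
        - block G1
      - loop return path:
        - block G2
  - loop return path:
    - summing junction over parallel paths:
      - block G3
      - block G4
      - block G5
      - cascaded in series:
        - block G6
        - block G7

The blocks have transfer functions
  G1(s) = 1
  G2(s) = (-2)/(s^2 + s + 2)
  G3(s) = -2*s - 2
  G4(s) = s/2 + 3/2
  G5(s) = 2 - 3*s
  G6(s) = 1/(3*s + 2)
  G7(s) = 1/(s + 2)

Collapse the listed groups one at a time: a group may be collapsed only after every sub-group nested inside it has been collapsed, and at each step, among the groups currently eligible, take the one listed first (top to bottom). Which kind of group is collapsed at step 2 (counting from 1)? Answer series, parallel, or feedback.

Answer: series

Working:
(1) collapse the loop (G1 forward, G2 return)
(2) cascade G6, G7
(3) combine G3, G4, G5, (G6*G7) in parallel
(4) collapse the loop ([G1/(1-G1*G2)] forward, (G3+G4+G5+(G6*G7)) return)
Step 2: series.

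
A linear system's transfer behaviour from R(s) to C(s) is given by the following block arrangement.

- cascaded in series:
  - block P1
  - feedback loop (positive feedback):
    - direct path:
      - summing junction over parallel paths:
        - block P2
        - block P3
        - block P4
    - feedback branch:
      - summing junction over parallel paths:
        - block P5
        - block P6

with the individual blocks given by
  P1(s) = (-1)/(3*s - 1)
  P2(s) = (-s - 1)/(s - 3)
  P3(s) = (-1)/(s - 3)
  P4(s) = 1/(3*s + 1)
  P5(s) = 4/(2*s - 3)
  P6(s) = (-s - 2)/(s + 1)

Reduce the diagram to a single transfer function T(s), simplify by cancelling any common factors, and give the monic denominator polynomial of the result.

1. combine P2, P3, P4 in parallel gives (-3*s^2 - 6*s - 5)/(3*s^2 - 8*s - 3)
2. reduce the parallel group P5, P6 gives (-2*s^2 + 3*s + 10)/(2*s^2 - s - 3)
3. apply the feedback formula to (P2+P3+P4), (P5+P6) gives (6*s^4 + 9*s^3 - 5*s^2 - 23*s - 15)/(22*s^3 - 31*s^2 - 102*s - 59)
4. series reduction of P1, [(P2+P3+P4)/(1-(P2+P3+P4)*(P5+P6))] gives (-6*s^4 - 9*s^3 + 5*s^2 + 23*s + 15)/(66*s^4 - 115*s^3 - 275*s^2 - 75*s + 59)
No further cancellation is possible in the step-4 result, so that is T(s). Its denominator becomes monic after dividing by the leading coefficient 66.

Therefore the answer is s^4 - 115*s^3/66 - 25*s^2/6 - 25*s/22 + 59/66.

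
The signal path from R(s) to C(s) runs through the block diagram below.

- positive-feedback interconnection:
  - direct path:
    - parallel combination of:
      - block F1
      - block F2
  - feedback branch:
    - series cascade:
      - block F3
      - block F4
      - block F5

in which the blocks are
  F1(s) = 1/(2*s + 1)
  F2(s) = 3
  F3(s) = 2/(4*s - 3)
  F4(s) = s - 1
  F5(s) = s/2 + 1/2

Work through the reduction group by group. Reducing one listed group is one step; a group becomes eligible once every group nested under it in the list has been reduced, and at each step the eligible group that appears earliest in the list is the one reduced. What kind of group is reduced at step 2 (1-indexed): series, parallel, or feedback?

1. reduce the parallel group F1, F2
2. series reduction of F3, F4, F5
3. feedback reduction of (F1+F2), (F3*F4*F5)
Step 2 collapses a series group.

Therefore the answer is series.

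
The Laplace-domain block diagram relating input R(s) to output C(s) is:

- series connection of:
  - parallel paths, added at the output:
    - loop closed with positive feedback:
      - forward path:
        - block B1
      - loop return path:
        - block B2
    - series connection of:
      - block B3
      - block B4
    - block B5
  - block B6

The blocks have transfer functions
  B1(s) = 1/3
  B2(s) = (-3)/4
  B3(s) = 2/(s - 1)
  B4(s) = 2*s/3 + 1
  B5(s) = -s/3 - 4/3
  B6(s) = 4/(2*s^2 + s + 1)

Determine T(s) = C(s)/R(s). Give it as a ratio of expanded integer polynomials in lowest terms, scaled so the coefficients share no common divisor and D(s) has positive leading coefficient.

1. close the feedback loop around B1, B2 -> 4/15
2. multiply B3, B4 (series) -> (4*s + 6)/(3*s - 3)
3. parallel reduction of [B1/(1-B1*B2)], (B3*B4), B5 -> (-5*s^2 + 9*s + 46)/(15*s - 15)
4. reduce the series chain ([B1/(1-B1*B2)]+(B3*B4)+B5), B6, giving the overall T(s)

Answer: (-20*s^2 + 36*s + 184)/(30*s^3 - 15*s^2 - 15)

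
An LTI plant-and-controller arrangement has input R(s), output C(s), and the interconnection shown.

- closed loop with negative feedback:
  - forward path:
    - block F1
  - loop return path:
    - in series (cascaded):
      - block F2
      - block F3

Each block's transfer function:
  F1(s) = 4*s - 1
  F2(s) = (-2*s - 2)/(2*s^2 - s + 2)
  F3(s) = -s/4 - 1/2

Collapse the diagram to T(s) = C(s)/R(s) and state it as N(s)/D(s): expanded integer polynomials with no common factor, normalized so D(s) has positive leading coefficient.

(1) reduce the series chain F2, F3 gives (s^2 + 3*s + 2)/(4*s^2 - 2*s + 4)
(2) reduce the feedback loop with forward F1 and return (F2*F3), which is the overall transfer function T(s) = C(s)/R(s) in lowest terms

Answer: (16*s^3 - 12*s^2 + 18*s - 4)/(4*s^3 + 15*s^2 + 3*s + 2)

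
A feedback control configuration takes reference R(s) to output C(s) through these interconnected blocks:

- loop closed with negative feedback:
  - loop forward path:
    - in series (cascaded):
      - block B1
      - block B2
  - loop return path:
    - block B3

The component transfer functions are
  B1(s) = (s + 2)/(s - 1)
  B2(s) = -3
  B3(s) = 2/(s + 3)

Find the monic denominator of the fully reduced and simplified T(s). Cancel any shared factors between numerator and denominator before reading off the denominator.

Answer: s^2 - 4*s - 15

Working:
[1] reduce the series chain B1, B2; result (-3*s - 6)/(s - 1)
[2] reduce the feedback loop with forward (B1*B2) and return B3; result (-3*s^2 - 15*s - 18)/(s^2 - 4*s - 15)
Step 2 gives the fully reduced T(s), with no common factor left to cancel. The denominator is already monic (leading coefficient 1).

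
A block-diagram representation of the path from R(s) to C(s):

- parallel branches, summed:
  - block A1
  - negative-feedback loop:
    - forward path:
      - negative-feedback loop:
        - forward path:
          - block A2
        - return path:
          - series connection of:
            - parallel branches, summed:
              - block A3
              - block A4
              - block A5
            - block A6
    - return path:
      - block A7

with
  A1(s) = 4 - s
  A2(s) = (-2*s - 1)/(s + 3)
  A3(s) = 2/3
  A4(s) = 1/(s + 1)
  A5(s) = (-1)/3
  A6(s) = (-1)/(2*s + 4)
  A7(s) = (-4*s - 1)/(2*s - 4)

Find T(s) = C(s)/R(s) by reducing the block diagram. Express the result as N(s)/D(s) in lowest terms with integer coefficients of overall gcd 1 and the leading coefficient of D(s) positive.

The answer is (-30*s^5 - 8*s^4 + 342*s^3 + 523*s^2 - 114*s - 272)/(30*s^4 + 116*s^3 + 104*s^2 - 65*s - 74).

Reasoning:
Step 1 - parallel reduction of A3, A4, A5 -> (s + 4)/(3*s + 3)
Step 2 - series reduction of (A3+A4+A5), A6 -> (-s - 4)/(6*s^2 + 18*s + 12)
Step 3 - feedback reduction of A2, ((A3+A4+A5)*A6) -> (-12*s^3 - 42*s^2 - 42*s - 12)/(6*s^3 + 38*s^2 + 75*s + 40)
Step 4 - collapse the loop ([A2/(1+A2*((A3+A4+A5)*A6))] forward, A7 return) -> (-12*s^4 - 18*s^3 + 42*s^2 + 72*s + 24)/(30*s^4 + 116*s^3 + 104*s^2 - 65*s - 74)
Step 5 - combine A1, [[A2/(1+A2*((A3+A4+A5)*A6))]/(1+[A2/(1+A2*((A3+A4+A5)*A6))]*A7)] in parallel: this yields T(s), and no further normalization is needed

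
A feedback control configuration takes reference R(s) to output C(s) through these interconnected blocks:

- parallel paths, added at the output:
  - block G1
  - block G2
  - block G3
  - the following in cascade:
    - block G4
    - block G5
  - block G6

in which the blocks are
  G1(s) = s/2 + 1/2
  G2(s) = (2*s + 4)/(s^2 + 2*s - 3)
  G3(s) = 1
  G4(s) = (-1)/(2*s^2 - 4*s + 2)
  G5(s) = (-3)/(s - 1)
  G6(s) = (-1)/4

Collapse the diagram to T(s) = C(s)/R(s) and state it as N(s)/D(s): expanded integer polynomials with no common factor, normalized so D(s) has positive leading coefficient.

Step 1 - series reduction of G4, G5: 3/(2*s^3 - 6*s^2 + 6*s - 2)
Step 2 - sum the parallel branches G1, G2, G3, (G4*G5), G6, giving the overall T(s)

Hence the answer: (2*s^5 + 5*s^4 - 4*s^3 - 14*s^2 + 16*s + 19)/(4*s^4 - 24*s^2 + 32*s - 12)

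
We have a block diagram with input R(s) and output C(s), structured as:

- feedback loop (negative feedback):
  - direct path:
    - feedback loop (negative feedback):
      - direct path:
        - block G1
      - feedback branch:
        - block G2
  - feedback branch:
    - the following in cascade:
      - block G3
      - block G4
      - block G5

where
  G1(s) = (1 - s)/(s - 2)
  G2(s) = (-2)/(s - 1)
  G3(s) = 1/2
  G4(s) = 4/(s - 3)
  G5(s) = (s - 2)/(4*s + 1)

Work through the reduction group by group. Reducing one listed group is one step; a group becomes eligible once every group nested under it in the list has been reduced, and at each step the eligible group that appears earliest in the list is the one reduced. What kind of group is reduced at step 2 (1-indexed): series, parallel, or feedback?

Answer: series

Working:
(1) collapse the loop (G1 forward, G2 return)
(2) cascade G3, G4, G5
(3) feedback reduction of [G1/(1+G1*G2)], (G3*G4*G5)
The group at step 2 is a series group.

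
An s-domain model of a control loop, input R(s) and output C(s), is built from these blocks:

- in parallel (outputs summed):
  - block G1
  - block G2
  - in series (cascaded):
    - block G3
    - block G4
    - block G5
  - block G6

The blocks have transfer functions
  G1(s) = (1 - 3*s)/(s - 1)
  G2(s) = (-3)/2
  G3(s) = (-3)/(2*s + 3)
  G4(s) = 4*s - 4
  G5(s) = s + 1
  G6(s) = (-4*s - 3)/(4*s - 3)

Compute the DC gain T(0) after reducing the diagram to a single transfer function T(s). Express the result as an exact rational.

[1] reduce the series chain G3, G4, G5; result (12 - 12*s^2)/(2*s + 3)
[2] parallel reduction of G1, G2, (G3*G4*G5), G6; result (-96*s^4 + 80*s^3 - 10*s^2 - 39*s + 45)/(16*s^3 - 4*s^2 - 30*s + 18)
The step-2 result is T(s). Setting s = 0: T(0) = 45/18 = 5/2.

Hence the answer: 5/2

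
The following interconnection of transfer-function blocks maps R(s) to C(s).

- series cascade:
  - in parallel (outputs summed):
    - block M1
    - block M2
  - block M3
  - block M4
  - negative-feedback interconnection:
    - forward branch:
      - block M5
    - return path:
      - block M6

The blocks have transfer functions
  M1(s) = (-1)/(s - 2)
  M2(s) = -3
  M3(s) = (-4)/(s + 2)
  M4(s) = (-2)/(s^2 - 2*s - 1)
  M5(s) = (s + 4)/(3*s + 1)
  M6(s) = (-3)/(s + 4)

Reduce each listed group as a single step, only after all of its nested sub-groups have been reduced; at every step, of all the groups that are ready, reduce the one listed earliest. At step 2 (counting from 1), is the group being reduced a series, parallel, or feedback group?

[1] reduce the parallel group M1, M2
[2] close the feedback loop around M5, M6
[3] series reduction of (M1+M2), M3, M4, [M5/(1+M5*M6)]
At step 2 the group reduced is feedback.

Answer: feedback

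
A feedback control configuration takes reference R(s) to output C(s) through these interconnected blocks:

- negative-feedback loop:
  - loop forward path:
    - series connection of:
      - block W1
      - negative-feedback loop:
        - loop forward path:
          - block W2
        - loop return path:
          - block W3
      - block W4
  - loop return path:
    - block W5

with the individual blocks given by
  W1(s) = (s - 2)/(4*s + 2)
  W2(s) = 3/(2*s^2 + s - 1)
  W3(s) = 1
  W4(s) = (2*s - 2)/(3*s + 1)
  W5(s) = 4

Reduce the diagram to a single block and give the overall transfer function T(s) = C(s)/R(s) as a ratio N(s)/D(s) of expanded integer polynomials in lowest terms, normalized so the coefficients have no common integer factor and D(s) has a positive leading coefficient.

The answer is (3*s^2 - 9*s + 6)/(12*s^4 + 16*s^3 + 31*s^2 - 25*s + 26).

Reasoning:
[1] close the feedback loop around W2, W3; result 3/(2*s^2 + s + 2)
[2] reduce the series chain W1, [W2/(1+W2*W3)], W4; result (3*s^2 - 9*s + 6)/(12*s^4 + 16*s^3 + 19*s^2 + 11*s + 2)
[3] feedback reduction of (W1*[W2/(1+W2*W3)]*W4), W5: this yields T(s), and no further normalization is needed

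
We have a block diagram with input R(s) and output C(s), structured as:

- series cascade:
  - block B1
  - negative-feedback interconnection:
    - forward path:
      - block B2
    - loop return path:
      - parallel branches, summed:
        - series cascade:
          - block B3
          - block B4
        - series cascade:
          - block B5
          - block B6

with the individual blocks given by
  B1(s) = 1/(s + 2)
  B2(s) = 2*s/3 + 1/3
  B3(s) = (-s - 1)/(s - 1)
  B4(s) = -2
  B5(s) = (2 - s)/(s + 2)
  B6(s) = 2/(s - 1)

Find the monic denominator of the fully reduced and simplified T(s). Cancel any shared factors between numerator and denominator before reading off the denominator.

First reduce the diagram to T(s).

Step 1: reduce the series chain B3, B4: (2*s + 2)/(s - 1)
Step 2: series reduction of B5, B6: (4 - 2*s)/(s^2 + s - 2)
Step 3: parallel reduction of (B3*B4), (B5*B6): (2*s^2 + 4*s + 8)/(s^2 + s - 2)
Step 4: close the feedback loop around B2, ((B3*B4)+(B5*B6)): (2*s^3 + 3*s^2 - 3*s - 2)/(4*s^3 + 13*s^2 + 23*s + 2)
Step 5: multiply B1, [B2/(1+B2*((B3*B4)+(B5*B6)))] (series): (2*s^2 - s - 1)/(4*s^3 + 13*s^2 + 23*s + 2)
That last expression is T(s), already simplified. Scaling its denominator by 1/4 (the reciprocal of the leading coefficient) yields the monic denominator.

Answer: s^3 + 13*s^2/4 + 23*s/4 + 1/2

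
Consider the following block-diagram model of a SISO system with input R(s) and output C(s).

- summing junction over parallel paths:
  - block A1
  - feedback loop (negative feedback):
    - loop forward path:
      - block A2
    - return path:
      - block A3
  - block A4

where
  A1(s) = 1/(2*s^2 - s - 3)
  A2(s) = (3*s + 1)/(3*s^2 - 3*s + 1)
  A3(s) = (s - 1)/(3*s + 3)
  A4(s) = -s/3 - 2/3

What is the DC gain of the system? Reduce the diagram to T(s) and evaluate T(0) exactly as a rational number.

Answer: 1/2

Working:
Step 1. apply the feedback formula to A2, A3 = (9*s^2 + 12*s + 3)/(9*s^3 + 3*s^2 - 8*s + 2)
Step 2. sum the parallel branches A1, [A2/(1+A2*A3)], A4 = (-18*s^6 - 33*s^5 + 106*s^4 + 161*s^3 - 118*s^2 - 179*s - 9)/(54*s^5 - 9*s^4 - 138*s^3 + 9*s^2 + 66*s - 18)
The step-2 result is T(s). Setting s = 0: T(0) = -9/(-18) = 1/2.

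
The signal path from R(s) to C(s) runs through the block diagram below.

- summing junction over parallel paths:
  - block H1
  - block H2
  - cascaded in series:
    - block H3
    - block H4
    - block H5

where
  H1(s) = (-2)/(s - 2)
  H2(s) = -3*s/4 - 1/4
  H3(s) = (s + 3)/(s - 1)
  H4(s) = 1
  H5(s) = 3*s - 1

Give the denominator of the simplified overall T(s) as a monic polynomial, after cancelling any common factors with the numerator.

First reduce the diagram to T(s).

Step 1 - multiply H3, H4, H5 (series); result (3*s^2 + 8*s - 3)/(s - 1)
Step 2 - add H1, H2, (H3*H4*H5) (parallel); result (9*s^3 + 16*s^2 - 87*s + 30)/(4*s^2 - 12*s + 8)
Step 2 gives the fully reduced T(s), with no common factor left to cancel. The denominator's leading coefficient is 4, so divide each of its coefficients by 4 to get the monic form.

Answer: s^2 - 3*s + 2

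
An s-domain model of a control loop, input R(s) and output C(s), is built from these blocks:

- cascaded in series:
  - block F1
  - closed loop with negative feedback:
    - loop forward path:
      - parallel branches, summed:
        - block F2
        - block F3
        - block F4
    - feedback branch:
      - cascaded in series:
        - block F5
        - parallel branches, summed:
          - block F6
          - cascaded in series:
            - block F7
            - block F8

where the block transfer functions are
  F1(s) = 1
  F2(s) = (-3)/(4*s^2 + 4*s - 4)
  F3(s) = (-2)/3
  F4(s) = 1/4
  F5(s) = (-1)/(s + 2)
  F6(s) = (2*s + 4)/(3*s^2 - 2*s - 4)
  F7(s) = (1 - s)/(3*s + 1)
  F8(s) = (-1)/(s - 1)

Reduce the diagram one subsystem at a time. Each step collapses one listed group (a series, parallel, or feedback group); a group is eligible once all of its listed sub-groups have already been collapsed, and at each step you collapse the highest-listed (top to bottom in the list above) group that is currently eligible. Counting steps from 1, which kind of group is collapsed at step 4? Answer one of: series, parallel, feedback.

Answer: series

Working:
Step 1. combine F2, F3, F4 in parallel
Step 2. cascade F7, F8
Step 3. sum the parallel branches F6, (F7*F8)
Step 4. multiply F5, (F6+(F7*F8)) (series)
Step 5. feedback reduction of (F2+F3+F4), (F5*(F6+(F7*F8)))
Step 6. combine F1, [(F2+F3+F4)/(1+(F2+F3+F4)*(F5*(F6+(F7*F8))))] in series
The group at step 4 is a series group.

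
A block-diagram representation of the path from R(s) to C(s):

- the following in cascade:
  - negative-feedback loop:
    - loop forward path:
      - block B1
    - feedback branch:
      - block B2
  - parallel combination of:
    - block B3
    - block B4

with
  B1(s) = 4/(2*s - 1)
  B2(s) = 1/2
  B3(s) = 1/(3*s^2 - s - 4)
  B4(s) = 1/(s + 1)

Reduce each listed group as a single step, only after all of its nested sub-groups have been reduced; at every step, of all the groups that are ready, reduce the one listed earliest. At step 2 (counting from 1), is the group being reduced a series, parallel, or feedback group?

(1) reduce the feedback loop with forward B1 and return B2
(2) reduce the parallel group B3, B4
(3) reduce the series chain [B1/(1+B1*B2)], (B3+B4)
So the answer for step 2 is parallel.

Answer: parallel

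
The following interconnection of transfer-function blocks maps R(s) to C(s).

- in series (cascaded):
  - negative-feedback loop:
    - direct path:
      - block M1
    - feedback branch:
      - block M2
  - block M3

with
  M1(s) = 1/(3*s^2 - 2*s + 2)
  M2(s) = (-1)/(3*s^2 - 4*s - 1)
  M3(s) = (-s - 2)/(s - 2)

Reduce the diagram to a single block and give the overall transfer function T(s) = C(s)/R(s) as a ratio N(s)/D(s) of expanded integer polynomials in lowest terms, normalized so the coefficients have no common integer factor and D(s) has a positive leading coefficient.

(1) collapse the loop (M1 forward, M2 return) -> (3*s^2 - 4*s - 1)/(9*s^4 - 18*s^3 + 11*s^2 - 6*s - 3)
(2) cascade [M1/(1+M1*M2)], M3: this yields T(s), and no further normalization is needed

Answer: (-3*s^3 - 2*s^2 + 9*s + 2)/(9*s^5 - 36*s^4 + 47*s^3 - 28*s^2 + 9*s + 6)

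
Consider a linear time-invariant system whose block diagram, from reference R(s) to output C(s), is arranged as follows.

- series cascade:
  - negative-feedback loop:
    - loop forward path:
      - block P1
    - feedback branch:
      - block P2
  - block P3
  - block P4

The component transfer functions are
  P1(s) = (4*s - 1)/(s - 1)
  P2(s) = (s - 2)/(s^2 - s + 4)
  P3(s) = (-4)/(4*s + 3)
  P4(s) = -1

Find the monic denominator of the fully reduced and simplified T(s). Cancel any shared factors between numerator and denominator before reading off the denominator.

The answer is s^4 + 11*s^3/4 - 5*s^2/2 - 5*s - 3/2.

Reasoning:
(1) collapse the loop (P1 forward, P2 return) gives (4*s^3 - 5*s^2 + 17*s - 4)/(s^3 + 2*s^2 - 4*s - 2)
(2) series reduction of [P1/(1+P1*P2)], P3, P4 gives (16*s^3 - 20*s^2 + 68*s - 16)/(4*s^4 + 11*s^3 - 10*s^2 - 20*s - 6)
The result of step 2 is T(s) in lowest terms. Its denominator has leading coefficient 4; dividing the denominator through by 4 makes it monic.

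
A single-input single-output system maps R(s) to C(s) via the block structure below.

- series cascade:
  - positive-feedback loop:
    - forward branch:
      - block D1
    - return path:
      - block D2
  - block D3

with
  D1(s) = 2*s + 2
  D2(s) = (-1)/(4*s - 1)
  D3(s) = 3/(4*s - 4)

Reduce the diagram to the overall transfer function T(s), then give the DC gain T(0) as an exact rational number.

Step 1 - apply the feedback formula to D1, D2; result (8*s^2 + 6*s - 2)/(6*s + 1)
Step 2 - cascade [D1/(1-D1*D2)], D3; result (12*s^2 + 9*s - 3)/(12*s^2 - 10*s - 2)
The step-2 result is T(s). Setting s = 0: T(0) = -3/(-2) = 3/2.

Therefore the answer is 3/2.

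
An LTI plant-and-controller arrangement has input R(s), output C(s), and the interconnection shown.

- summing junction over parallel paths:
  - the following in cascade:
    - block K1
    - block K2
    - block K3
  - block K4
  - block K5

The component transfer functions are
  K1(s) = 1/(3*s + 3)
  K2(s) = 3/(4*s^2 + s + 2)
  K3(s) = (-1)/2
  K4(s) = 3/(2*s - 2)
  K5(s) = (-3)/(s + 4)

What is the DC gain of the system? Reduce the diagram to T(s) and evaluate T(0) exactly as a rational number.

Answer: -5/2

Working:
(1) cascade K1, K2, K3 = (-1)/(8*s^3 + 10*s^2 + 6*s + 4)
(2) reduce the parallel group (K1*K2*K3), K4, K5 = (-12*s^4 + 57*s^3 + 80*s^2 + 45*s + 40)/(8*s^5 + 34*s^4 + 4*s^3 - 18*s^2 - 12*s - 16)
Step 2 gives the overall T(s). Then T(0) = 40/(-16) = -5/2.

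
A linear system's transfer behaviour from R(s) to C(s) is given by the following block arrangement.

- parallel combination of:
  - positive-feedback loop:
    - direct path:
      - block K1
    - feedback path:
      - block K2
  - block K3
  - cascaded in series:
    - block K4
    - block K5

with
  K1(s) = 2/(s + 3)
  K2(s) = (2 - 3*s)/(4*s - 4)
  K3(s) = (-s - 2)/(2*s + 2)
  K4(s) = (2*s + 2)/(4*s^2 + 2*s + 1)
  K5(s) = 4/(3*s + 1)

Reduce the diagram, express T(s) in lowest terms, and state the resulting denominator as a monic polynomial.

(1) feedback reduction of K1, K2: (4*s - 4)/(2*s^2 + 7*s - 8)
(2) series reduction of K4, K5: (8*s + 8)/(12*s^3 + 10*s^2 + 5*s + 1)
(3) combine [K1/(1-K1*K2)], K3, (K4*K5) in parallel: (-24*s^6 - 56*s^5 - 80*s^4 + 195*s^3 + 175*s^2 - 110*s - 120)/(48*s^6 + 256*s^5 + 176*s^4 - 118*s^3 - 152*s^2 - 82*s - 16)
That last expression is T(s), already simplified. Scaling its denominator by 1/48 (the reciprocal of the leading coefficient) yields the monic denominator.

Final answer: s^6 + 16*s^5/3 + 11*s^4/3 - 59*s^3/24 - 19*s^2/6 - 41*s/24 - 1/3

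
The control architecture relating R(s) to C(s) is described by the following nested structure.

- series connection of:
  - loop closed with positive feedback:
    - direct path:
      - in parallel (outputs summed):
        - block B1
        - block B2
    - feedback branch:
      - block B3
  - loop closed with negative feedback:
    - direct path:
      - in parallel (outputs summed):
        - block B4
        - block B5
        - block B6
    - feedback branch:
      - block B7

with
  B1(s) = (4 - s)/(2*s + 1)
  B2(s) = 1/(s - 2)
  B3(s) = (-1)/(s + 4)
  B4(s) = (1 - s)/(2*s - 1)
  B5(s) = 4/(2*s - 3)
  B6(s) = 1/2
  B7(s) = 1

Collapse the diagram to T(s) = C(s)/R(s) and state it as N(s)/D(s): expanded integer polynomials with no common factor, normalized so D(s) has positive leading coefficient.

Answer: (-18*s^4 + 83*s^3 + 406*s^2 - 779*s + 308)/(16*s^5 + 36*s^4 - 50*s^3 - 152*s^2 + 75)

Working:
Step 1. combine B1, B2 in parallel; result (-s^2 + 8*s - 7)/(2*s^2 - 3*s - 2)
Step 2. reduce the feedback loop with forward (B1+B2) and return B3; result (-s^3 + 4*s^2 + 25*s - 28)/(2*s^3 + 4*s^2 - 6*s - 15)
Step 3. reduce the parallel group B4, B5, B6; result (18*s - 11)/(8*s^2 - 16*s + 6)
Step 4. close the feedback loop around (B4+B5+B6), B7; result (18*s - 11)/(8*s^2 + 2*s - 5)
Step 5. reduce the series chain [(B1+B2)/(1-(B1+B2)*B3)], [(B4+B5+B6)/(1+(B4+B5+B6)*B7)]; the result is T(s) itself (integer coefficients, no common factor, positive leading denominator coefficient)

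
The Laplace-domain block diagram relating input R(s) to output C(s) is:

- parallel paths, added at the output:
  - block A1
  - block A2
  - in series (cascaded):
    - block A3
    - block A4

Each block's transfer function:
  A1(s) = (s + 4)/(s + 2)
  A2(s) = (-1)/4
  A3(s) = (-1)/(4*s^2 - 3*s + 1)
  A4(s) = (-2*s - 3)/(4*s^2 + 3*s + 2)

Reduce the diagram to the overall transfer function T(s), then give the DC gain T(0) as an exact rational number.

[1] series reduction of A3, A4; result (2*s + 3)/(16*s^4 + 3*s^2 - 3*s + 2)
[2] add A1, A2, (A3*A4) (parallel); result (48*s^5 + 224*s^4 + 9*s^3 + 41*s^2 - 8*s + 52)/(64*s^5 + 128*s^4 + 12*s^3 + 12*s^2 - 16*s + 16)
Step 2 gives the overall T(s). Then T(0) = 52/16 = 13/4.

Answer: 13/4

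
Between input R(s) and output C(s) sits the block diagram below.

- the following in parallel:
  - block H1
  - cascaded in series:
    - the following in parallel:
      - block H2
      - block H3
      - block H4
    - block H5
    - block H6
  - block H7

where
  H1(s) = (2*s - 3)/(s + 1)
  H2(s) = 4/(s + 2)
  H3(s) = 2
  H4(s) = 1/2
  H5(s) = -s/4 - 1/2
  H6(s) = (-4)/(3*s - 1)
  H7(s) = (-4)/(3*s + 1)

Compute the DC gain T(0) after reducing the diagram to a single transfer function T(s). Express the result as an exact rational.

[1] parallel reduction of H2, H3, H4, giving (5*s + 18)/(2*s + 4)
[2] reduce the series chain (H2+H3+H4), H5, H6, giving (5*s + 18)/(6*s - 2)
[3] add H1, ((H2+H3+H4)*H5*H6), H7 (parallel), giving (51*s^3 - 4*s^2 + 57*s + 32)/(18*s^3 + 18*s^2 - 2*s - 2)
The step-3 result is T(s). Setting s = 0: T(0) = 32/(-2) = -16.

Answer: -16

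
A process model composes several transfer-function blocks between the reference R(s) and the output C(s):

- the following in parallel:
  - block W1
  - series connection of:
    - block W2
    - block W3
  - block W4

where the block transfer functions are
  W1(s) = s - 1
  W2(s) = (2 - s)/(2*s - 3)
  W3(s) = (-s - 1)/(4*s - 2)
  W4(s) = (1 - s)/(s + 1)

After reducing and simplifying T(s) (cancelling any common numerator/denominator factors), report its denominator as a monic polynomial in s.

Step 1. cascade W2, W3, giving (s^2 - s - 2)/(8*s^2 - 16*s + 6)
Step 2. reduce the parallel group W1, (W2*W3), W4, giving (8*s^4 - 23*s^3 + 22*s^2 - 9*s - 2)/(8*s^3 - 8*s^2 - 10*s + 6)
T(s) is the step-2 result (common factors already cancelled). Leading coefficient of the denominator: 8. Divide through by 8 for the monic polynomial.

Hence the answer: s^3 - s^2 - 5*s/4 + 3/4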